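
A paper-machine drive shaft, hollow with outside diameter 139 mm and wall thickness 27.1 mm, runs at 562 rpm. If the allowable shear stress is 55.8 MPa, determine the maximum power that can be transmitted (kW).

J = π(d_o⁴ − d_i⁴)/32 = π(0.139⁴ − 0.0848⁴)/32 = 3.157×10^-5 m⁴.
T_max = τ_allow·J/r = 5.58×10^7 × 3.157×10^-5 / 0.0695 = 25350 N·m.
ω = 2π·562/60 = 58.85 rad/s, so P_max = T_max·ω = 1.492×10^6 W.

1490 kW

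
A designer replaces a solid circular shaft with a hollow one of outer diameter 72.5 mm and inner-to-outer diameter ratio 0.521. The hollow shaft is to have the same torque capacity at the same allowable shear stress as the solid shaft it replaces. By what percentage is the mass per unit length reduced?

23.3 %

Equal τ_max and T ⇒ the solid shaft needs d_s³ = d_o³(1−k⁴), so d_s = 72.5·(1−0.521⁴)^(1/3) = 70.67 mm.
Area ratio A_h/A_s = d_o²(1−k²)/d_s² = (1−k²)/(1−k⁴)^(2/3) = 0.7667.
Mass saving = 1 − 0.7667 = 23.3 %.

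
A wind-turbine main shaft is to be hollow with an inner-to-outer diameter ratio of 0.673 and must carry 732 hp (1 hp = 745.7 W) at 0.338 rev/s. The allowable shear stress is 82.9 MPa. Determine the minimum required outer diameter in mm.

ω = 2π·0.338 = 2.124 rad/s, so T = P/ω = 732×745.7 / 2.124 = 257000 N·m.
For a hollow shaft with d_i/d_o = 0.673: τ_max = 16T/(π d_o³ (1−k⁴)), so d_o = [16T/(π τ_allow (1−k⁴))]^(1/3) = [16·257000/(π·8.29×10^7·0.7949)]^(1/3) = 0.2708 m.

271 mm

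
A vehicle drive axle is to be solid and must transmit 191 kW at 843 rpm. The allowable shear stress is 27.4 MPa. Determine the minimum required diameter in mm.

73.8 mm

ω = 2π·843/60 = 88.28 rad/s, so T = P/ω = 191×10³ / 88.28 = 2164 N·m.
For a solid shaft τ_max = 16T/(πd³), so d = (16T/(π τ_allow))^(1/3) = (16·2164/(π·2.74×10^7))^(1/3) = 0.07381 m.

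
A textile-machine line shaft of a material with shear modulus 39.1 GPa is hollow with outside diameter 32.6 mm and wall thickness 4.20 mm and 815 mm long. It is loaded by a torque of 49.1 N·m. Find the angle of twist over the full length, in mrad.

13.3 mrad

J = π(d_o⁴ − d_i⁴)/32 = π(0.0326⁴ − 0.0242⁴)/32 = 7.721×10^-8 m⁴.
θ = T·L/(G·J) = 49.10 × 0.815 / (39.1×10⁹ × 7.721×10^-8) = 0.01325 rad.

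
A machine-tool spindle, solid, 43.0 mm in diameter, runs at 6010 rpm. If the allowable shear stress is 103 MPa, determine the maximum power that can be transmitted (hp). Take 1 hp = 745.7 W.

1360 hp

J = πd⁴/32 = π(0.0430)⁴/32 = 3.356×10^-7 m⁴.
T_max = τ_allow·J/r = 1.03×10^8 × 3.356×10^-7 / 0.0215 = 1608 N·m.
ω = 2π·6010/60 = 629.4 rad/s, so P_max = T_max·ω = 1.012×10^6 W.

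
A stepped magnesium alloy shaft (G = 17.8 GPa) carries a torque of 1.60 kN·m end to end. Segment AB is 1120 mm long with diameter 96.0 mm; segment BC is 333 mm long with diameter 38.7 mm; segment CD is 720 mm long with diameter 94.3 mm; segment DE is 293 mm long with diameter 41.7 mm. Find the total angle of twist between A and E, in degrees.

14.0°

J_AB = π(0.0960)⁴/32 = 8.34×10^-6 m⁴; J_BC = π(0.0387)⁴/32 = 2.20×10^-7 m⁴; J_CD = π(0.0943)⁴/32 = 7.76×10^-6 m⁴; J_DE = π(0.0417)⁴/32 = 2.97×10^-7 m⁴.
θ = (T/G)·Σ L_i/J_i = (1600/17.8×10⁹)·(1.12/8.34×10^-6 + 0.333/2.20×10^-7 + 0.720/7.76×10^-6 + 0.293/2.97×10^-7) = 0.2451 rad.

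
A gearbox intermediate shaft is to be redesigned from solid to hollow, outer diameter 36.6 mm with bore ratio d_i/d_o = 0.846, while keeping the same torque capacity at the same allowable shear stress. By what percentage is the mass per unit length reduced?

Equal τ_max and T ⇒ the solid shaft needs d_s³ = d_o³(1−k⁴), so d_s = 36.6·(1−0.846⁴)^(1/3) = 28.81 mm.
Area ratio A_h/A_s = d_o²(1−k²)/d_s² = (1−k²)/(1−k⁴)^(2/3) = 0.4588.
Mass saving = 1 − 0.4588 = 54.1 %.

54.1 %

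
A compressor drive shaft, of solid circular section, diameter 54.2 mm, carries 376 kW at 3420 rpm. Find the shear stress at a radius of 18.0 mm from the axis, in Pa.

ω = 2π·3420/60 = 358.1 rad/s, so T = P/ω = 376×10³ / 358.1 = 1050 N·m.
J = πd⁴/32 = π(0.0542)⁴/32 = 8.472×10^-7 m⁴.
Shear stress varies linearly with radius: τ = T·r/J = 1050 × 0.0180 / 8.472×10^-7 = 2.231×10^7 Pa.

2.23e7 Pa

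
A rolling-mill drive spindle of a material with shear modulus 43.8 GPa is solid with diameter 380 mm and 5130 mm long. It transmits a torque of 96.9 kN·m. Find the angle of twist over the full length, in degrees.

J = πd⁴/32 = π(0.380)⁴/32 = 2.047×10^-3 m⁴.
θ = T·L/(G·J) = 96900 × 5.13 / (43.8×10⁹ × 2.047×10^-3) = 5.544×10^-3 rad.

0.318°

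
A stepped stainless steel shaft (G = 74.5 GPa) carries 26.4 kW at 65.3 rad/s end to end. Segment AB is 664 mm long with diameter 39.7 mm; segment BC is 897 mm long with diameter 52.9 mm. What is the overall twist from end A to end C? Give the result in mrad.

ω = 65.3 rad/s, so T = P/ω = 26.4×10³ / 65.30 = 404.3 N·m.
J_AB = π(0.0397)⁴/32 = 2.44×10^-7 m⁴; J_BC = π(0.0529)⁴/32 = 7.69×10^-7 m⁴.
θ = (T/G)·Σ L_i/J_i = (404.3/74.5×10⁹)·(0.664/2.44×10^-7 + 0.897/7.69×10^-7) = 0.02111 rad.

21.1 mrad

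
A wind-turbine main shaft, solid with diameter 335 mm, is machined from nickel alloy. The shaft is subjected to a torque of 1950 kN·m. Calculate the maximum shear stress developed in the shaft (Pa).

J = πd⁴/32 = π(0.335)⁴/32 = 1.236×10^-3 m⁴.
τ_max = T·r/J = 1.950e6 × 0.168 / 1.236×10^-3 = 2.642×10^8 Pa.

2.64e8 Pa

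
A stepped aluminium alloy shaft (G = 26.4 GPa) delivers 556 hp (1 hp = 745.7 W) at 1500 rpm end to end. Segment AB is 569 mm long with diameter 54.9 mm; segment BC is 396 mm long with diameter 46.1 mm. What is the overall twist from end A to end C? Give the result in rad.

0.153 rad

ω = 2π·1500/60 = 157.1 rad/s, so T = P/ω = 556×745.7 / 157.1 = 2639 N·m.
J_AB = π(0.0549)⁴/32 = 8.92×10^-7 m⁴; J_BC = π(0.0461)⁴/32 = 4.43×10^-7 m⁴.
θ = (T/G)·Σ L_i/J_i = (2639/26.4×10⁹)·(0.569/8.92×10^-7 + 0.396/4.43×10^-7) = 0.1531 rad.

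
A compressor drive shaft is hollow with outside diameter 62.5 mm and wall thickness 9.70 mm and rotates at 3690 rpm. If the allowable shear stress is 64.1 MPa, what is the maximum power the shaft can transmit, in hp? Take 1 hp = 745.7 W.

1230 hp

J = π(d_o⁴ − d_i⁴)/32 = π(0.0625⁴ − 0.0431⁴)/32 = 1.159×10^-6 m⁴.
T_max = τ_allow·J/r = 6.41×10^7 × 1.159×10^-6 / 0.0312 = 2378 N·m.
ω = 2π·3690/60 = 386.4 rad/s, so P_max = T_max·ω = 9.188×10^5 W.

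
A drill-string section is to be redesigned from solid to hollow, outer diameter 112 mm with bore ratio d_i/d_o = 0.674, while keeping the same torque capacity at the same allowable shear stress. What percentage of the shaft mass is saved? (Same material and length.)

Equal τ_max and T ⇒ the solid shaft needs d_s³ = d_o³(1−k⁴), so d_s = 112·(1−0.674⁴)^(1/3) = 103.7 mm.
Area ratio A_h/A_s = d_o²(1−k²)/d_s² = (1−k²)/(1−k⁴)^(2/3) = 0.6366.
Mass saving = 1 − 0.6366 = 36.3 %.

36.3 %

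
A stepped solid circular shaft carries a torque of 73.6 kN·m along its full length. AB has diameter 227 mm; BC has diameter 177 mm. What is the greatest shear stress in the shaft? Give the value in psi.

9800 psi

Under the same torque, τ_max = 16T/(πd³) is largest where d is smallest — segment BC (d = 177 mm).
τ_max = 16·73600/(π·(0.177)³) = 6.760×10^7 Pa.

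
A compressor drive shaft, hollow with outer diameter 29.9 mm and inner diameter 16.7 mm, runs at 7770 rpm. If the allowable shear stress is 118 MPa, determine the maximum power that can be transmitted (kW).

J = π(d_o⁴ − d_i⁴)/32 = π(0.0299⁴ − 0.0167⁴)/32 = 7.083×10^-8 m⁴.
T_max = τ_allow·J/r = 1.18×10^8 × 7.083×10^-8 / 0.0149 = 559.1 N·m.
ω = 2π·7770/60 = 813.7 rad/s, so P_max = T_max·ω = 4.549×10^5 W.

455 kW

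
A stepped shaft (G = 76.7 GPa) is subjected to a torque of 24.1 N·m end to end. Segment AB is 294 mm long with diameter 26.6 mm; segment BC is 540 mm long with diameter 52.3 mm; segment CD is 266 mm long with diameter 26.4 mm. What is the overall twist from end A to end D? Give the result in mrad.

3.86 mrad

J_AB = π(0.0266)⁴/32 = 4.92×10^-8 m⁴; J_BC = π(0.0523)⁴/32 = 7.35×10^-7 m⁴; J_CD = π(0.0264)⁴/32 = 4.77×10^-8 m⁴.
θ = (T/G)·Σ L_i/J_i = (24.10/76.7×10⁹)·(0.294/4.92×10^-8 + 0.540/7.35×10^-7 + 0.266/4.77×10^-8) = 3.863×10^-3 rad.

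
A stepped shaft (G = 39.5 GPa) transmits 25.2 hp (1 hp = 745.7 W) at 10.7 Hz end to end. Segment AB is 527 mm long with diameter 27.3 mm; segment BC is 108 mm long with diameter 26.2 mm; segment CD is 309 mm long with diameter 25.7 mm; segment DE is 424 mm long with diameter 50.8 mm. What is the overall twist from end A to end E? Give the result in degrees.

8.05°

ω = 2π·10.7 = 67.23 rad/s, so T = P/ω = 25.2×745.7 / 67.23 = 279.5 N·m.
J_AB = π(0.0273)⁴/32 = 5.45×10^-8 m⁴; J_BC = π(0.0262)⁴/32 = 4.63×10^-8 m⁴; J_CD = π(0.0257)⁴/32 = 4.28×10^-8 m⁴; J_DE = π(0.0508)⁴/32 = 6.54×10^-7 m⁴.
θ = (T/G)·Σ L_i/J_i = (279.5/39.5×10⁹)·(0.527/5.45×10^-8 + 0.108/4.63×10^-8 + 0.309/4.28×10^-8 + 0.424/6.54×10^-7) = 0.1405 rad.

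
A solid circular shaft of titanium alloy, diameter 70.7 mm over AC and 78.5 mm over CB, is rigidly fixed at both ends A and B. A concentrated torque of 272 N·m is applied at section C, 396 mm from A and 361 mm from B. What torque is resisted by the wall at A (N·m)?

102 N·m

Compatibility: T_A·a/J_AC = T_B·b/J_CB with T_A + T_B = T₀.
J_AC = 2.45×10^-6 m⁴, J_CB = 3.73×10^-6 m⁴, so T_A = T₀·(J_AC/a)/((J_AC/a)+(J_CB/b)) = 102.0 N·m, T_B = 170.0 N·m.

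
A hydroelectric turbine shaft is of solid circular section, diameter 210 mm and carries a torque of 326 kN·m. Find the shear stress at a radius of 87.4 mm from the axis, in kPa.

J = πd⁴/32 = π(0.210)⁴/32 = 1.909×10^-4 m⁴.
Shear stress varies linearly with radius: τ = T·r/J = 326000 × 0.0874 / 1.909×10^-4 = 1.492×10^8 Pa.

149000 kPa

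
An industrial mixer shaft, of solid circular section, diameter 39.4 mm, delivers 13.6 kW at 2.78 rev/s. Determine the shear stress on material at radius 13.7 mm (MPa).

ω = 2π·2.78 = 17.47 rad/s, so T = P/ω = 13.6×10³ / 17.47 = 778.6 N·m.
J = πd⁴/32 = π(0.0394)⁴/32 = 2.366×10^-7 m⁴.
Shear stress varies linearly with radius: τ = T·r/J = 778.6 × 0.0137 / 2.366×10^-7 = 4.509×10^7 Pa.

45.1 MPa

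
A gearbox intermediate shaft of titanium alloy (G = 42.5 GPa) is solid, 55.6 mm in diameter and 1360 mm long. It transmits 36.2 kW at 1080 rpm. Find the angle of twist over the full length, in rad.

0.0109 rad

ω = 2π·1080/60 = 113.1 rad/s, so T = P/ω = 36.2×10³ / 113.1 = 320.1 N·m.
J = πd⁴/32 = π(0.0556)⁴/32 = 9.382×10^-7 m⁴.
θ = T·L/(G·J) = 320.1 × 1.36 / (42.5×10⁹ × 9.382×10^-7) = 0.01092 rad.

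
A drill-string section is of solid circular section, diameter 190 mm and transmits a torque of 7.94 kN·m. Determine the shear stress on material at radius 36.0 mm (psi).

J = πd⁴/32 = π(0.190)⁴/32 = 1.279×10^-4 m⁴.
Shear stress varies linearly with radius: τ = T·r/J = 7940 × 0.0360 / 1.279×10^-4 = 2.234×10^6 Pa.

324 psi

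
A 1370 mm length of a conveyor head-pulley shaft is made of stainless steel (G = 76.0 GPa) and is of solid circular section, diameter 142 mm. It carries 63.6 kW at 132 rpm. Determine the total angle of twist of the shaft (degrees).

0.119°

ω = 2π·132/60 = 13.82 rad/s, so T = P/ω = 63.6×10³ / 13.82 = 4601 N·m.
J = πd⁴/32 = π(0.142)⁴/32 = 3.992×10^-5 m⁴.
θ = T·L/(G·J) = 4601 × 1.37 / (76.0×10⁹ × 3.992×10^-5) = 2.078×10^-3 rad.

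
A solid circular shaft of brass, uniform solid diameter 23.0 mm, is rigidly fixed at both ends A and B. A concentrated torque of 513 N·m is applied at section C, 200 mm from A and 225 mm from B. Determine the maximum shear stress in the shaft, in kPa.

With uniform GJ and both ends fixed, compatibility θ_AC = θ_CB gives T_A·a = T_B·b, together with T_A + T_B = T₀.
T_A = T₀·b/(a+b) = 513.0·225/425.0 = 271.6 N·m; T_B = 241.4 N·m.
τ in each portion: τ_AC = 1.14×10^8 Pa, τ_CB = 1.01×10^8 Pa; maximum is in AC.
τ_max = T_AC·r/J = 271.6·0.0115/2.75×10^-8 = 1.137×10^8 Pa.

114000 kPa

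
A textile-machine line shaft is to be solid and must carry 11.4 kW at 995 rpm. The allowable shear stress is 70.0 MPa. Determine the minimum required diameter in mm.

20.0 mm

ω = 2π·995/60 = 104.2 rad/s, so T = P/ω = 11.4×10³ / 104.2 = 109.4 N·m.
For a solid shaft τ_max = 16T/(πd³), so d = (16T/(π τ_allow))^(1/3) = (16·109.4/(π·7.00×10^7))^(1/3) = 0.01997 m.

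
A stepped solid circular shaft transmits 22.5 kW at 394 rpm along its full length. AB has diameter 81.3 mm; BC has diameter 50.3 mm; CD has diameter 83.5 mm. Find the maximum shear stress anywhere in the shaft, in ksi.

ω = 2π·394/60 = 41.26 rad/s, so T = P/ω = 22.5×10³ / 41.26 = 545.3 N·m.
Under the same torque, τ_max = 16T/(πd³) is largest where d is smallest — segment BC (d = 50.3 mm).
τ_max = 16·545.3/(π·(0.0503)³) = 2.182×10^7 Pa.

3.17 ksi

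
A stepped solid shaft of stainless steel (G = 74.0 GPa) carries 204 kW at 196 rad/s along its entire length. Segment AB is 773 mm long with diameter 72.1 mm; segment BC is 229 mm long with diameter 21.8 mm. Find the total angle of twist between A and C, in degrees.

ω = 196 rad/s, so T = P/ω = 204×10³ / 196.0 = 1041 N·m.
J_AB = π(0.0721)⁴/32 = 2.65×10^-6 m⁴; J_BC = π(0.0218)⁴/32 = 2.22×10^-8 m⁴.
θ = (T/G)·Σ L_i/J_i = (1041/74.0×10⁹)·(0.773/2.65×10^-6 + 0.229/2.22×10^-8) = 0.1494 rad.

8.56°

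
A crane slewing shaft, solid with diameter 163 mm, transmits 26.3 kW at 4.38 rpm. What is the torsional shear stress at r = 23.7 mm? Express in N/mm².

ω = 2π·4.38/60 = 0.4587 rad/s, so T = P/ω = 26.3×10³ / 0.4587 = 57340 N·m.
J = πd⁴/32 = π(0.163)⁴/32 = 6.930×10^-5 m⁴.
Shear stress varies linearly with radius: τ = T·r/J = 57340 × 0.0237 / 6.930×10^-5 = 1.961×10^7 Pa.

19.6 N/mm²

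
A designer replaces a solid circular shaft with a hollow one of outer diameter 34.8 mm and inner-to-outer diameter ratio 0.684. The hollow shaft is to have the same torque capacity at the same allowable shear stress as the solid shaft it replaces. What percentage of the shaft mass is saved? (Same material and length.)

37.3 %

Equal τ_max and T ⇒ the solid shaft needs d_s³ = d_o³(1−k⁴), so d_s = 34.8·(1−0.684⁴)^(1/3) = 32.05 mm.
Area ratio A_h/A_s = d_o²(1−k²)/d_s² = (1−k²)/(1−k⁴)^(2/3) = 0.6274.
Mass saving = 1 − 0.6274 = 37.3 %.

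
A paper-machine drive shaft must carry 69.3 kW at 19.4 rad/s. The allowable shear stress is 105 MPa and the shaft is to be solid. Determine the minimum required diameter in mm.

ω = 19.4 rad/s, so T = P/ω = 69.3×10³ / 19.40 = 3572 N·m.
For a solid shaft τ_max = 16T/(πd³), so d = (16T/(π τ_allow))^(1/3) = (16·3572/(π·1.05×10^8))^(1/3) = 0.05575 m.

55.7 mm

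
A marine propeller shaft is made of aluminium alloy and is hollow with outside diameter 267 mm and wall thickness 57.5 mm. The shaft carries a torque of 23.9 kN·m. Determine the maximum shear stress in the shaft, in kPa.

J = π(d_o⁴ − d_i⁴)/32 = π(0.267⁴ − 0.152⁴)/32 = 4.465×10^-4 m⁴.
τ_max = T·r/J = 23900 × 0.134 / 4.465×10^-4 = 7.145×10^6 Pa.

7150 kPa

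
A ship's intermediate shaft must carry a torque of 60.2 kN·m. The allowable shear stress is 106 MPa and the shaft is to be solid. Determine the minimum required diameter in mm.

142 mm

For a solid shaft τ_max = 16T/(πd³), so d = (16T/(π τ_allow))^(1/3) = (16·60200/(π·1.06×10^8))^(1/3) = 0.1425 m.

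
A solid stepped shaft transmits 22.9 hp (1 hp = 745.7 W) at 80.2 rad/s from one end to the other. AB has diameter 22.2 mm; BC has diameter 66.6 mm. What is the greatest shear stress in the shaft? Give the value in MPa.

ω = 80.2 rad/s, so T = P/ω = 22.9×745.7 / 80.20 = 212.9 N·m.
Under the same torque, τ_max = 16T/(πd³) is largest where d is smallest — segment AB (d = 22.2 mm).
τ_max = 16·212.9/(π·(0.0222)³) = 9.911×10^7 Pa.

99.1 MPa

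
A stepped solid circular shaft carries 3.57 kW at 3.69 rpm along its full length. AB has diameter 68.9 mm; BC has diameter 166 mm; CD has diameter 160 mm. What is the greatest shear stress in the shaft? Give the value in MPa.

ω = 2π·3.69/60 = 0.3864 rad/s, so T = P/ω = 3.57×10³ / 0.3864 = 9239 N·m.
Under the same torque, τ_max = 16T/(πd³) is largest where d is smallest — segment AB (d = 68.9 mm).
τ_max = 16·9239/(π·(0.0689)³) = 1.439×10^8 Pa.

144 MPa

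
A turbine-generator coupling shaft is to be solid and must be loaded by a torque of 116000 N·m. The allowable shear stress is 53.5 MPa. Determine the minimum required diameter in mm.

For a solid shaft τ_max = 16T/(πd³), so d = (16T/(π τ_allow))^(1/3) = (16·116000/(π·5.35×10^7))^(1/3) = 0.2227 m.

223 mm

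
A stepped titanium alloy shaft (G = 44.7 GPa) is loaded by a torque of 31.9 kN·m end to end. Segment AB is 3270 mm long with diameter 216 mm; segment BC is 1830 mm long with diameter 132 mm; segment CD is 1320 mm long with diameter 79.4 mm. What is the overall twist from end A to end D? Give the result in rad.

0.296 rad

J_AB = π(0.216)⁴/32 = 2.14×10^-4 m⁴; J_BC = π(0.132)⁴/32 = 2.98×10^-5 m⁴; J_CD = π(0.0794)⁴/32 = 3.90×10^-6 m⁴.
θ = (T/G)·Σ L_i/J_i = (31900/44.7×10⁹)·(3.27/2.14×10^-4 + 1.83/2.98×10^-5 + 1.32/3.90×10^-6) = 0.2962 rad.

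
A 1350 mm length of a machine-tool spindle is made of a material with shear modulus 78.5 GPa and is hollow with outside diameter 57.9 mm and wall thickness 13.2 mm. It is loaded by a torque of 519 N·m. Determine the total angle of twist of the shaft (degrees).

J = π(d_o⁴ − d_i⁴)/32 = π(0.0579⁴ − 0.0315⁴)/32 = 1.007×10^-6 m⁴.
θ = T·L/(G·J) = 519.0 × 1.35 / (78.5×10⁹ × 1.007×10^-6) = 8.866×10^-3 rad.

0.508°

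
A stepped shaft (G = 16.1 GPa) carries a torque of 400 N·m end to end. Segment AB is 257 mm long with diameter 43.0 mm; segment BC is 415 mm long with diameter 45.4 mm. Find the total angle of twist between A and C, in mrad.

43.7 mrad

J_AB = π(0.0430)⁴/32 = 3.36×10^-7 m⁴; J_BC = π(0.0454)⁴/32 = 4.17×10^-7 m⁴.
θ = (T/G)·Σ L_i/J_i = (400.0/16.1×10⁹)·(0.257/3.36×10^-7 + 0.415/4.17×10^-7) = 0.04374 rad.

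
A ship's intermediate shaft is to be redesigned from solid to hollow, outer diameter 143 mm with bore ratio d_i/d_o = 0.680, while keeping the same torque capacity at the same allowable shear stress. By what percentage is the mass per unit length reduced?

36.9 %

Equal τ_max and T ⇒ the solid shaft needs d_s³ = d_o³(1−k⁴), so d_s = 143·(1−0.680⁴)^(1/3) = 132.0 mm.
Area ratio A_h/A_s = d_o²(1−k²)/d_s² = (1−k²)/(1−k⁴)^(2/3) = 0.6311.
Mass saving = 1 − 0.6311 = 36.9 %.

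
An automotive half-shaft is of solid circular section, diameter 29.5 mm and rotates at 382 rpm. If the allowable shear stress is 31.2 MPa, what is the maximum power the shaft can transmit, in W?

J = πd⁴/32 = π(0.0295)⁴/32 = 7.435×10^-8 m⁴.
T_max = τ_allow·J/r = 3.12×10^7 × 7.435×10^-8 / 0.0147 = 157.3 N·m.
ω = 2π·382/60 = 40.00 rad/s, so P_max = T_max·ω = 6291 W.

6290 W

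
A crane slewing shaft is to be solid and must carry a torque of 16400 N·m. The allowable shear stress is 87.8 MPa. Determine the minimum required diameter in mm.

98.3 mm

For a solid shaft τ_max = 16T/(πd³), so d = (16T/(π τ_allow))^(1/3) = (16·16400/(π·8.78×10^7))^(1/3) = 0.09835 m.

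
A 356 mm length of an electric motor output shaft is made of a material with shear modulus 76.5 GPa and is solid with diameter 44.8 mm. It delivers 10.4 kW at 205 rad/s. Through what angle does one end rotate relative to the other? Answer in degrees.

0.0342°

ω = 205 rad/s, so T = P/ω = 10.4×10³ / 205.0 = 50.73 N·m.
J = πd⁴/32 = π(0.0448)⁴/32 = 3.955×10^-7 m⁴.
θ = T·L/(G·J) = 50.73 × 0.356 / (76.5×10⁹ × 3.955×10^-7) = 5.970×10^-4 rad.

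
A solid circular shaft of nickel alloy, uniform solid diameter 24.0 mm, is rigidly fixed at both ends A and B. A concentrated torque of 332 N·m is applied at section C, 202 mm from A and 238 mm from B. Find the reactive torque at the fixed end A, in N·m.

180 N·m

With uniform GJ and both ends fixed, compatibility θ_AC = θ_CB gives T_A·a = T_B·b, together with T_A + T_B = T₀.
T_A = T₀·b/(a+b) = 332.0·238/440.0 = 179.6 N·m; T_B = 152.4 N·m.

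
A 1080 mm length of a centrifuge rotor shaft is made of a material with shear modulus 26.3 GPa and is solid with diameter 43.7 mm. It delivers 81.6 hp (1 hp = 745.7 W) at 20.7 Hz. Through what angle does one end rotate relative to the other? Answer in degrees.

ω = 2π·20.7 = 130.1 rad/s, so T = P/ω = 81.6×745.7 / 130.1 = 467.8 N·m.
J = πd⁴/32 = π(0.0437)⁴/32 = 3.580×10^-7 m⁴.
θ = T·L/(G·J) = 467.8 × 1.08 / (26.3×10⁹ × 3.580×10^-7) = 0.05366 rad.

3.07°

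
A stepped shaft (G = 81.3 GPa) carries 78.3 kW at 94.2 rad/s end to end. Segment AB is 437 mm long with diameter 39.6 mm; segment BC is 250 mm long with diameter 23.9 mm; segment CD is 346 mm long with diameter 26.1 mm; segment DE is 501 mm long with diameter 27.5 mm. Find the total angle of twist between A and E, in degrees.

ω = 94.2 rad/s, so T = P/ω = 78.3×10³ / 94.20 = 831.2 N·m.
J_AB = π(0.0396)⁴/32 = 2.41×10^-7 m⁴; J_BC = π(0.0239)⁴/32 = 3.20×10^-8 m⁴; J_CD = π(0.0261)⁴/32 = 4.56×10^-8 m⁴; J_DE = π(0.0275)⁴/32 = 5.61×10^-8 m⁴.
θ = (T/G)·Σ L_i/J_i = (831.2/81.3×10⁹)·(0.437/2.41×10^-7 + 0.250/3.20×10^-8 + 0.346/4.56×10^-8 + 0.501/5.61×10^-8) = 0.2672 rad.

15.3°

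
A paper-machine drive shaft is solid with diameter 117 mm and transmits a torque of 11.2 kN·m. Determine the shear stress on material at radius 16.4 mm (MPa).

J = πd⁴/32 = π(0.117)⁴/32 = 1.840×10^-5 m⁴.
Shear stress varies linearly with radius: τ = T·r/J = 11200 × 0.0164 / 1.840×10^-5 = 9.984×10^6 Pa.

9.98 MPa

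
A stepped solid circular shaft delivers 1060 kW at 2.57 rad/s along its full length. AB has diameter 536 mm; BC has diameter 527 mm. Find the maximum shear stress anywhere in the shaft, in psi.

ω = 2.57 rad/s, so T = P/ω = 1060×10³ / 2.570 = 412500 N·m.
Under the same torque, τ_max = 16T/(πd³) is largest where d is smallest — segment BC (d = 527 mm).
τ_max = 16·412500/(π·(0.527)³) = 1.435×10^7 Pa.

2080 psi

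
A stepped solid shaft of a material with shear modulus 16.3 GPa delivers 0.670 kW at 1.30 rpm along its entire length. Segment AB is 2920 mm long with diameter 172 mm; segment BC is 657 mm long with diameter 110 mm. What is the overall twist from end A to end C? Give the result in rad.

ω = 2π·1.30/60 = 0.1361 rad/s, so T = P/ω = 0.670×10³ / 0.1361 = 4922 N·m.
J_AB = π(0.172)⁴/32 = 8.59×10^-5 m⁴; J_BC = π(0.110)⁴/32 = 1.44×10^-5 m⁴.
θ = (T/G)·Σ L_i/J_i = (4922/16.3×10⁹)·(2.92/8.59×10^-5 + 0.657/1.44×10^-5) = 0.02406 rad.

0.0241 rad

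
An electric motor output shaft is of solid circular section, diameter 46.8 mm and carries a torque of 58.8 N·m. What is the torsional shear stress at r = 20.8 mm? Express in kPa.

J = πd⁴/32 = π(0.0468)⁴/32 = 4.710×10^-7 m⁴.
Shear stress varies linearly with radius: τ = T·r/J = 58.80 × 0.0208 / 4.710×10^-7 = 2.597×10^6 Pa.

2600 kPa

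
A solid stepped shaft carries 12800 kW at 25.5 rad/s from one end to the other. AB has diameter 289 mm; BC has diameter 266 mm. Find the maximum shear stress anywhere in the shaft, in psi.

ω = 25.5 rad/s, so T = P/ω = 12800×10³ / 25.50 = 502000 N·m.
Under the same torque, τ_max = 16T/(πd³) is largest where d is smallest — segment BC (d = 266 mm).
τ_max = 16·502000/(π·(0.266)³) = 1.358×10^8 Pa.

19700 psi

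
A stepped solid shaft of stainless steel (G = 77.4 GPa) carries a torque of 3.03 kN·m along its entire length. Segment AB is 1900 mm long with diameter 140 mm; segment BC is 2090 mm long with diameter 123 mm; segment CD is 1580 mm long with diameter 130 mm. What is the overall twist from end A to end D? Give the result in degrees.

J_AB = π(0.140)⁴/32 = 3.77×10^-5 m⁴; J_BC = π(0.123)⁴/32 = 2.25×10^-5 m⁴; J_CD = π(0.130)⁴/32 = 2.80×10^-5 m⁴.
θ = (T/G)·Σ L_i/J_i = (3030/77.4×10⁹)·(1.90/3.77×10^-5 + 2.09/2.25×10^-5 + 1.58/2.80×10^-5) = 7.819×10^-3 rad.

0.448°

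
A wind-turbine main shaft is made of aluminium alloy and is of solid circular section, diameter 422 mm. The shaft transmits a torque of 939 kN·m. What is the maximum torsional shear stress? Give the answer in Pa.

6.36e7 Pa

J = πd⁴/32 = π(0.422)⁴/32 = 3.114×10^-3 m⁴.
τ_max = T·r/J = 939000 × 0.211 / 3.114×10^-3 = 6.364×10^7 Pa.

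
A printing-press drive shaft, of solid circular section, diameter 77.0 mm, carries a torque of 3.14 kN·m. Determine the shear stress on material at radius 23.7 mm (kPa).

21600 kPa

J = πd⁴/32 = π(0.0770)⁴/32 = 3.451×10^-6 m⁴.
Shear stress varies linearly with radius: τ = T·r/J = 3140 × 0.0237 / 3.451×10^-6 = 2.156×10^7 Pa.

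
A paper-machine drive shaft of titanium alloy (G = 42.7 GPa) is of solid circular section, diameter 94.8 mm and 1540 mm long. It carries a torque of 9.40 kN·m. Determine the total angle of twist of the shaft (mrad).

J = πd⁴/32 = π(0.0948)⁴/32 = 7.929×10^-6 m⁴.
θ = T·L/(G·J) = 9400 × 1.54 / (42.7×10⁹ × 7.929×10^-6) = 0.04276 rad.

42.8 mrad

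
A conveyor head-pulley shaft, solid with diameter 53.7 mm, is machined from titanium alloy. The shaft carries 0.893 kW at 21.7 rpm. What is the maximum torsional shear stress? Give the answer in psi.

1870 psi

ω = 2π·21.7/60 = 2.272 rad/s, so T = P/ω = 0.893×10³ / 2.272 = 393.0 N·m.
J = πd⁴/32 = π(0.0537)⁴/32 = 8.164×10^-7 m⁴.
τ_max = T·r/J = 393.0 × 0.0269 / 8.164×10^-7 = 1.292×10^7 Pa.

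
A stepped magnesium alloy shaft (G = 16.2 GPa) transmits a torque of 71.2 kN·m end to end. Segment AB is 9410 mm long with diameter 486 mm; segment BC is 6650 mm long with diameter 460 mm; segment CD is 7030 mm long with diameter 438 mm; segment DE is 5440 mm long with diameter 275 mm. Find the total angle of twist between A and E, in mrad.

65.3 mrad

J_AB = π(0.486)⁴/32 = 5.48×10^-3 m⁴; J_BC = π(0.460)⁴/32 = 4.40×10^-3 m⁴; J_CD = π(0.438)⁴/32 = 3.61×10^-3 m⁴; J_DE = π(0.275)⁴/32 = 5.61×10^-4 m⁴.
θ = (T/G)·Σ L_i/J_i = (71200/16.2×10⁹)·(9.41/5.48×10^-3 + 6.65/4.40×10^-3 + 7.03/3.61×10^-3 + 5.44/5.61×10^-4) = 0.06533 rad.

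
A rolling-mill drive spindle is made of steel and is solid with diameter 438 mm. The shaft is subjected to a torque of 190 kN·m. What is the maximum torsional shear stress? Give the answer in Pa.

J = πd⁴/32 = π(0.438)⁴/32 = 3.613×10^-3 m⁴.
τ_max = T·r/J = 190000 × 0.219 / 3.613×10^-3 = 1.152×10^7 Pa.

1.15e7 Pa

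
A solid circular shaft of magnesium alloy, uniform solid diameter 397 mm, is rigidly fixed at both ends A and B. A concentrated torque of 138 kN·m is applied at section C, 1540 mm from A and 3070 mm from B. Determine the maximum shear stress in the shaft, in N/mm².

7.48 N/mm²

With uniform GJ and both ends fixed, compatibility θ_AC = θ_CB gives T_A·a = T_B·b, together with T_A + T_B = T₀.
T_A = T₀·b/(a+b) = 138000·3070/4610 = 91900 N·m; T_B = 46100 N·m.
τ in each portion: τ_AC = 7.48×10^6 Pa, τ_CB = 3.75×10^6 Pa; maximum is in AC.
τ_max = T_AC·r/J = 91900·0.199/2.44×10^-3 = 7.480×10^6 Pa.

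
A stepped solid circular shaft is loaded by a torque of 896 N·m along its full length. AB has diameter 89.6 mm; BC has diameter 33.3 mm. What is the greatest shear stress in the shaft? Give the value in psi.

17900 psi

Under the same torque, τ_max = 16T/(πd³) is largest where d is smallest — segment BC (d = 33.3 mm).
τ_max = 16·896.0/(π·(0.0333)³) = 1.236×10^8 Pa.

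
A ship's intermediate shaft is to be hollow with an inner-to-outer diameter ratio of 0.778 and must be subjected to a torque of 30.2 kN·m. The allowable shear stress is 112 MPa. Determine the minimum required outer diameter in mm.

129 mm

For a hollow shaft with d_i/d_o = 0.778: τ_max = 16T/(π d_o³ (1−k⁴)), so d_o = [16T/(π τ_allow (1−k⁴))]^(1/3) = [16·30200/(π·1.12×10^8·0.6336)]^(1/3) = 0.1294 m.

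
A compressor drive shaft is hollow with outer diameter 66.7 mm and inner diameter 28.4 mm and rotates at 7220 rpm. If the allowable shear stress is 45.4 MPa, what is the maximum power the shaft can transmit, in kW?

J = π(d_o⁴ − d_i⁴)/32 = π(0.0667⁴ − 0.0284⁴)/32 = 1.879×10^-6 m⁴.
T_max = τ_allow·J/r = 4.54×10^7 × 1.879×10^-6 / 0.0334 = 2558 N·m.
ω = 2π·7220/60 = 756.1 rad/s, so P_max = T_max·ω = 1.934×10^6 W.

1930 kW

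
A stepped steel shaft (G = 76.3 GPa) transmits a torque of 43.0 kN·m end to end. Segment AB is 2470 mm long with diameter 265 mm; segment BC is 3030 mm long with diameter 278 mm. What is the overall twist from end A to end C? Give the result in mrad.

5.79 mrad

J_AB = π(0.265)⁴/32 = 4.84×10^-4 m⁴; J_BC = π(0.278)⁴/32 = 5.86×10^-4 m⁴.
θ = (T/G)·Σ L_i/J_i = (43000/76.3×10⁹)·(2.47/4.84×10^-4 + 3.03/5.86×10^-4) = 5.787×10^-3 rad.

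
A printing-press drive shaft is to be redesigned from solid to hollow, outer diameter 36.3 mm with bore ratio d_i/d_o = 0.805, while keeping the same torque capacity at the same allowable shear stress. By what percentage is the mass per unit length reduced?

Equal τ_max and T ⇒ the solid shaft needs d_s³ = d_o³(1−k⁴), so d_s = 36.3·(1−0.805⁴)^(1/3) = 30.27 mm.
Area ratio A_h/A_s = d_o²(1−k²)/d_s² = (1−k²)/(1−k⁴)^(2/3) = 0.5061.
Mass saving = 1 − 0.5061 = 49.4 %.

49.4 %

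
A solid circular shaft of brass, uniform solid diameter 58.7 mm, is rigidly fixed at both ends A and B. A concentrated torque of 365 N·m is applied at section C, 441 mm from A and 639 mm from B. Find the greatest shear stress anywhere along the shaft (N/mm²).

With uniform GJ and both ends fixed, compatibility θ_AC = θ_CB gives T_A·a = T_B·b, together with T_A + T_B = T₀.
T_A = T₀·b/(a+b) = 365.0·639/1080 = 216.0 N·m; T_B = 149.0 N·m.
τ in each portion: τ_AC = 5.44×10^6 Pa, τ_CB = 3.75×10^6 Pa; maximum is in AC.
τ_max = T_AC·r/J = 216.0·0.0294/1.17×10^-6 = 5.438×10^6 Pa.

5.44 N/mm²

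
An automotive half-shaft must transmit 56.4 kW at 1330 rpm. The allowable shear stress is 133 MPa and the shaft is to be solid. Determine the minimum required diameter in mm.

ω = 2π·1330/60 = 139.3 rad/s, so T = P/ω = 56.4×10³ / 139.3 = 404.9 N·m.
For a solid shaft τ_max = 16T/(πd³), so d = (16T/(π τ_allow))^(1/3) = (16·404.9/(π·1.33×10^8))^(1/3) = 0.02494 m.

24.9 mm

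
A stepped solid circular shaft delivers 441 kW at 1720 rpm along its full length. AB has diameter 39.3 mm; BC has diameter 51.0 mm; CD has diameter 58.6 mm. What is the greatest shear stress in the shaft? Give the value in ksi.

29.8 ksi

ω = 2π·1720/60 = 180.1 rad/s, so T = P/ω = 441×10³ / 180.1 = 2448 N·m.
Under the same torque, τ_max = 16T/(πd³) is largest where d is smallest — segment AB (d = 39.3 mm).
τ_max = 16·2448/(π·(0.0393)³) = 2.054×10^8 Pa.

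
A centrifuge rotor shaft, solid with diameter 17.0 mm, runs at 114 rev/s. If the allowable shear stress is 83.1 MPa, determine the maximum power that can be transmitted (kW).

J = πd⁴/32 = π(0.0170)⁴/32 = 8.200×10^-9 m⁴.
T_max = τ_allow·J/r = 8.31×10^7 × 8.200×10^-9 / 0.00850 = 80.16 N·m.
ω = 2π·114 = 716.3 rad/s, so P_max = T_max·ω = 5.742×10^4 W.

57.4 kW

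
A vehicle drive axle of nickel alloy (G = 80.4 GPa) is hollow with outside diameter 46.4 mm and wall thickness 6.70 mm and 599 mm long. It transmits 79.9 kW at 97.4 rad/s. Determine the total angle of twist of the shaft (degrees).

1.03°

ω = 97.4 rad/s, so T = P/ω = 79.9×10³ / 97.40 = 820.3 N·m.
J = π(d_o⁴ − d_i⁴)/32 = π(0.0464⁴ − 0.0330⁴)/32 = 3.386×10^-7 m⁴.
θ = T·L/(G·J) = 820.3 × 0.599 / (80.4×10⁹ × 3.386×10^-7) = 0.01805 rad.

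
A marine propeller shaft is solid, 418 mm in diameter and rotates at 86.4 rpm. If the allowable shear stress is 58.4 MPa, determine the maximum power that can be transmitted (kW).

7580 kW

J = πd⁴/32 = π(0.418)⁴/32 = 2.997×10^-3 m⁴.
T_max = τ_allow·J/r = 5.84×10^7 × 2.997×10^-3 / 0.209 = 837500 N·m.
ω = 2π·86.4/60 = 9.048 rad/s, so P_max = T_max·ω = 7.577×10^6 W.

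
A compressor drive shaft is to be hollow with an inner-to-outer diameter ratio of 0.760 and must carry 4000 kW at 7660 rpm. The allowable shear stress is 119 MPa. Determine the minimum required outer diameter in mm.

ω = 2π·7660/60 = 802.2 rad/s, so T = P/ω = 4000×10³ / 802.2 = 4987 N·m.
For a hollow shaft with d_i/d_o = 0.760: τ_max = 16T/(π d_o³ (1−k⁴)), so d_o = [16T/(π τ_allow (1−k⁴))]^(1/3) = [16·4987/(π·1.19×10^8·0.6664)]^(1/3) = 0.06842 m.

68.4 mm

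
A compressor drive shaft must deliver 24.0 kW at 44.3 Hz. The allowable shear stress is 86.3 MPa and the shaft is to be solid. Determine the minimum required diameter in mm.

17.2 mm

ω = 2π·44.3 = 278.3 rad/s, so T = P/ω = 24.0×10³ / 278.3 = 86.22 N·m.
For a solid shaft τ_max = 16T/(πd³), so d = (16T/(π τ_allow))^(1/3) = (16·86.22/(π·8.63×10^7))^(1/3) = 0.01720 m.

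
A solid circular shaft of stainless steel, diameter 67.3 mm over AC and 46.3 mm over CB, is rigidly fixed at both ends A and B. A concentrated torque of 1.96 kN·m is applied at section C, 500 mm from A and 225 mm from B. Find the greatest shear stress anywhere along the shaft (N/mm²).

33.4 N/mm²

Compatibility: T_A·a/J_AC = T_B·b/J_CB with T_A + T_B = T₀.
J_AC = 2.01×10^-6 m⁴, J_CB = 4.51×10^-7 m⁴, so T_A = T₀·(J_AC/a)/((J_AC/a)+(J_CB/b)) = 1309 N·m, T_B = 651.4 N·m.
τ in each portion: τ_AC = 2.19×10^7 Pa, τ_CB = 3.34×10^7 Pa; maximum is in CB.
τ_max = T_CB·r/J = 651.4·0.0231/4.51×10^-7 = 3.343×10^7 Pa.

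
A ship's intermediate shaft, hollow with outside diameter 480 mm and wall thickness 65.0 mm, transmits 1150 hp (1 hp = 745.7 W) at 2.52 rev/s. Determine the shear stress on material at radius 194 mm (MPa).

ω = 2π·2.52 = 15.83 rad/s, so T = P/ω = 1150×745.7 / 15.83 = 54160 N·m.
J = π(d_o⁴ − d_i⁴)/32 = π(0.480⁴ − 0.350⁴)/32 = 3.738×10^-3 m⁴.
Shear stress varies linearly with radius: τ = T·r/J = 54160 × 0.194 / 3.738×10^-3 = 2.811×10^6 Pa.

2.81 MPa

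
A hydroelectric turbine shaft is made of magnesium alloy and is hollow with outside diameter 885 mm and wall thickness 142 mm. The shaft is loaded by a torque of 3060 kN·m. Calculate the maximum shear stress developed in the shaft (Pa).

2.86e7 Pa

J = π(d_o⁴ − d_i⁴)/32 = π(0.885⁴ − 0.601⁴)/32 = 0.04742 m⁴.
τ_max = T·r/J = 3.060e6 × 0.443 / 0.04742 = 2.856×10^7 Pa.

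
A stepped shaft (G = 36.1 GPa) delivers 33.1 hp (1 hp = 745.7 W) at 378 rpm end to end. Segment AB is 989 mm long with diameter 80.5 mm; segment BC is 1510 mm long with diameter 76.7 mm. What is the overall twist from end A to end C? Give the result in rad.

0.0118 rad

ω = 2π·378/60 = 39.58 rad/s, so T = P/ω = 33.1×745.7 / 39.58 = 623.6 N·m.
J_AB = π(0.0805)⁴/32 = 4.12×10^-6 m⁴; J_BC = π(0.0767)⁴/32 = 3.40×10^-6 m⁴.
θ = (T/G)·Σ L_i/J_i = (623.6/36.1×10⁹)·(0.989/4.12×10^-6 + 1.51/3.40×10^-6) = 0.01182 rad.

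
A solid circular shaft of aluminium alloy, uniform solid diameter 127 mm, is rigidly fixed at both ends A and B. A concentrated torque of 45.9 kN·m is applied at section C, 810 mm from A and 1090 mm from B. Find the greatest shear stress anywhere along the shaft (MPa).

With uniform GJ and both ends fixed, compatibility θ_AC = θ_CB gives T_A·a = T_B·b, together with T_A + T_B = T₀.
T_A = T₀·b/(a+b) = 45900·1090/1900 = 26330 N·m; T_B = 19570 N·m.
τ in each portion: τ_AC = 6.55×10^7 Pa, τ_CB = 4.87×10^7 Pa; maximum is in AC.
τ_max = T_AC·r/J = 26330·0.0635/2.55×10^-5 = 6.547×10^7 Pa.

65.5 MPa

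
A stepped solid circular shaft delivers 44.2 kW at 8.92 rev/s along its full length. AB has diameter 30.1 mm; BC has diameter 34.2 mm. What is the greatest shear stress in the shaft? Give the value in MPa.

147 MPa

ω = 2π·8.92 = 56.05 rad/s, so T = P/ω = 44.2×10³ / 56.05 = 788.6 N·m.
Under the same torque, τ_max = 16T/(πd³) is largest where d is smallest — segment AB (d = 30.1 mm).
τ_max = 16·788.6/(π·(0.0301)³) = 1.473×10^8 Pa.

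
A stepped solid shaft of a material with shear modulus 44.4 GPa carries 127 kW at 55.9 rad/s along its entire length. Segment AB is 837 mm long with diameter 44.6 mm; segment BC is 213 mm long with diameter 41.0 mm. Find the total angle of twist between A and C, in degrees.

8.57°

ω = 55.9 rad/s, so T = P/ω = 127×10³ / 55.90 = 2272 N·m.
J_AB = π(0.0446)⁴/32 = 3.88×10^-7 m⁴; J_BC = π(0.0410)⁴/32 = 2.77×10^-7 m⁴.
θ = (T/G)·Σ L_i/J_i = (2272/44.4×10⁹)·(0.837/3.88×10^-7 + 0.213/2.77×10^-7) = 0.1495 rad.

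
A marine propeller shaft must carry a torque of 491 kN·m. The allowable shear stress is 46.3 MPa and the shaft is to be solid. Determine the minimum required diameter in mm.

For a solid shaft τ_max = 16T/(πd³), so d = (16T/(π τ_allow))^(1/3) = (16·491000/(π·4.63×10^7))^(1/3) = 0.3780 m.

378 mm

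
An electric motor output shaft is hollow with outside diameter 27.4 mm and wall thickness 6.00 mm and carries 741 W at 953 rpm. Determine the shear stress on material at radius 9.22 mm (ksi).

ω = 2π·953/60 = 99.80 rad/s, so T = P/ω = 741 / 99.80 = 7.425 N·m.
J = π(d_o⁴ − d_i⁴)/32 = π(0.0274⁴ − 0.0154⁴)/32 = 4.981×10^-8 m⁴.
Shear stress varies linearly with radius: τ = T·r/J = 7.425 × 0.00922 / 4.981×10^-8 = 1.374×10^6 Pa.

0.199 ksi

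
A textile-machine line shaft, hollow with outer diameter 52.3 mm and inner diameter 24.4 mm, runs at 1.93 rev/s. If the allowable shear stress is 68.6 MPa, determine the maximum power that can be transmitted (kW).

22.3 kW

J = π(d_o⁴ − d_i⁴)/32 = π(0.0523⁴ − 0.0244⁴)/32 = 6.997×10^-7 m⁴.
T_max = τ_allow·J/r = 6.86×10^7 × 6.997×10^-7 / 0.0261 = 1836 N·m.
ω = 2π·1.93 = 12.13 rad/s, so P_max = T_max·ω = 2.226×10^4 W.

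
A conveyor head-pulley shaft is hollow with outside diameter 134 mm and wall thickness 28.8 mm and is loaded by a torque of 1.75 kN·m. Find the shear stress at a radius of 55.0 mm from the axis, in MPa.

J = π(d_o⁴ − d_i⁴)/32 = π(0.134⁴ − 0.0764⁴)/32 = 2.831×10^-5 m⁴.
Shear stress varies linearly with radius: τ = T·r/J = 1750 × 0.0550 / 2.831×10^-5 = 3.400×10^6 Pa.

3.40 MPa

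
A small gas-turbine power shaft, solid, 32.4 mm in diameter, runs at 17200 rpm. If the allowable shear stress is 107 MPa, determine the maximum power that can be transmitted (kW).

1290 kW

J = πd⁴/32 = π(0.0324)⁴/32 = 1.082×10^-7 m⁴.
T_max = τ_allow·J/r = 1.07×10^8 × 1.082×10^-7 / 0.0162 = 714.6 N·m.
ω = 2π·17200/60 = 1801 rad/s, so P_max = T_max·ω = 1.287×10^6 W.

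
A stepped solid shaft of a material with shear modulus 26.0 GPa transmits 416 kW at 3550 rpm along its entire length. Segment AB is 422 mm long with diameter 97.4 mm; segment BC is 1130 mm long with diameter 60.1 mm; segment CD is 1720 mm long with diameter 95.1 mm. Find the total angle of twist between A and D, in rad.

ω = 2π·3550/60 = 371.8 rad/s, so T = P/ω = 416×10³ / 371.8 = 1119 N·m.
J_AB = π(0.0974)⁴/32 = 8.84×10^-6 m⁴; J_BC = π(0.0601)⁴/32 = 1.28×10^-6 m⁴; J_CD = π(0.0951)⁴/32 = 8.03×10^-6 m⁴.
θ = (T/G)·Σ L_i/J_i = (1119/26.0×10⁹)·(0.422/8.84×10^-6 + 1.13/1.28×10^-6 + 1.72/8.03×10^-6) = 0.04924 rad.

0.0492 rad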